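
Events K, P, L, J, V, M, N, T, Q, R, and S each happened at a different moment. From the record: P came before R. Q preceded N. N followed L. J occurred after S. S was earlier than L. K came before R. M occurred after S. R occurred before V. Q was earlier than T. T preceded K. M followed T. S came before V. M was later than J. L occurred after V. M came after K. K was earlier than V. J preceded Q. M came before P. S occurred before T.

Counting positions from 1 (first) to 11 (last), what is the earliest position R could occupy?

J, K, M, P, Q, S, and T must all come before R — 7 forced predecessors.
Nothing else is forced ahead of R, so its earliest slot is position 7 + 1 = 8.

8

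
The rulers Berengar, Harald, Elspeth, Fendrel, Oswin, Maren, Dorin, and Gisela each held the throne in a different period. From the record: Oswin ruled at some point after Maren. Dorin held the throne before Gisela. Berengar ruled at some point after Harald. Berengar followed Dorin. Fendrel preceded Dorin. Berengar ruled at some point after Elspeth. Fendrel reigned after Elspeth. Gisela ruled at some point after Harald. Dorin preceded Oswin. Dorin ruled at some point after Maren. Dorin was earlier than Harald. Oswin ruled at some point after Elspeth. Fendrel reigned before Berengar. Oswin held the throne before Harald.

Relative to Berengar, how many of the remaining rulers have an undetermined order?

Forced before Berengar: Dorin, Elspeth, Fendrel, Harald, Maren, and Oswin.
That leaves Gisela with no forced order relative to Berengar — 1.

1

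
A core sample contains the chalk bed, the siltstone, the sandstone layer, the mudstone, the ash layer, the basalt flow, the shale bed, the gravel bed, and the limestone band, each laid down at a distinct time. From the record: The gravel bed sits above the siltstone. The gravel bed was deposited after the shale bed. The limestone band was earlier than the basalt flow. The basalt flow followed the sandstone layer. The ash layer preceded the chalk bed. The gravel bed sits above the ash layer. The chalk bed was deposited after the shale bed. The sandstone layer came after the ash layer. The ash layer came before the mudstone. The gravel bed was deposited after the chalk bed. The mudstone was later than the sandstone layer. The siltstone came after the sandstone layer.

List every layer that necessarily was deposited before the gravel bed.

Directly stated before the gravel bed: the ash layer, the chalk bed, the shale bed, and the siltstone.
The sandstone layer reaches the gravel bed via the sandstone layer → the siltstone → the gravel bed.
No chain forces the basalt flow (or any of the others) ahead of the gravel bed.

the ash layer, the chalk bed, the sandstone layer, the shale bed, the siltstone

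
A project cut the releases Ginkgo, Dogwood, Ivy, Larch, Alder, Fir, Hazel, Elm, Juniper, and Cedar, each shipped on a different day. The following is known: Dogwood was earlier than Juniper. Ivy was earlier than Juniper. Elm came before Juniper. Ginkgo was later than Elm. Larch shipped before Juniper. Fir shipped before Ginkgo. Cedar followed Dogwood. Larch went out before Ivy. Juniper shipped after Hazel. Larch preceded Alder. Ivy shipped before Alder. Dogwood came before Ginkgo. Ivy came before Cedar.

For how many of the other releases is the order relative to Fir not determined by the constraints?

Forced after Fir: Ginkgo.
That leaves Alder, Cedar, Dogwood, Elm, Hazel, Ivy, Juniper, and Larch with no forced order relative to Fir — 8.

8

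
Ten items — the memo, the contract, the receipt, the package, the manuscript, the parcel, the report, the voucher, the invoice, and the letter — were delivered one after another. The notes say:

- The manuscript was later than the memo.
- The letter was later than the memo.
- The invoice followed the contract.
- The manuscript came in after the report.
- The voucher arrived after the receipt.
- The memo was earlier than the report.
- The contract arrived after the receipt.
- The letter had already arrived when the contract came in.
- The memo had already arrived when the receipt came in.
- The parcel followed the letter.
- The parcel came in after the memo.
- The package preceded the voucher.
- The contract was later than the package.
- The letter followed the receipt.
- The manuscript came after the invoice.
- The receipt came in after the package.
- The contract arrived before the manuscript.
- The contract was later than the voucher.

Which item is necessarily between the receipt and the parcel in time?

Tracing the constraints gives the receipt → the letter → the parcel, so the letter sits after the receipt and before the parcel.
No other item is forced both after the receipt and before the parcel.

the letter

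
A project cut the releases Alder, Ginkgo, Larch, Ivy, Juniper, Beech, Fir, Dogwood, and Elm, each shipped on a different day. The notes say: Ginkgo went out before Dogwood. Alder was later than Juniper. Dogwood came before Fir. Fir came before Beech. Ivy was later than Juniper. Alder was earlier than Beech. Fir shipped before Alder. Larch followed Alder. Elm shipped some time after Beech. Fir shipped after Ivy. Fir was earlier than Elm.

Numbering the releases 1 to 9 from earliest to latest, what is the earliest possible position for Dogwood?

Ginkgo must come before Dogwood — 1 forced predecessor.
Nothing else is forced ahead of Dogwood, so its earliest slot is position 1 + 1 = 2.

2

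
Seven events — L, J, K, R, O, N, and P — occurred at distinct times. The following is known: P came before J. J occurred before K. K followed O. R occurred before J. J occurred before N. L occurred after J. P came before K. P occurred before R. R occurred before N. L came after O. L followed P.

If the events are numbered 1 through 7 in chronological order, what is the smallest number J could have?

P and R must both come before J — 2 forced predecessors.
Nothing else is forced ahead of J, so its earliest slot is position 2 + 1 = 3.

3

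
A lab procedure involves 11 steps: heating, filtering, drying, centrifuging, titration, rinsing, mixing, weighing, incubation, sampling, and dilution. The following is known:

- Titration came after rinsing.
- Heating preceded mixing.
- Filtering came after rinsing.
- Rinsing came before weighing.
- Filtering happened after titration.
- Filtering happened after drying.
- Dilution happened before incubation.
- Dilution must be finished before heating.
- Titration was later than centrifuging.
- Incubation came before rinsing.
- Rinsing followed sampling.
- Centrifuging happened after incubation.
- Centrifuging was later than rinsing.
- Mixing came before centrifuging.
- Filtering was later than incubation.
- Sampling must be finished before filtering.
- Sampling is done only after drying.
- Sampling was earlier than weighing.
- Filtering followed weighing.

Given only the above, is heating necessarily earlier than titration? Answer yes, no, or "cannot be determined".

Chain the constraints: heating → mixing → centrifuging → titration. Each link is directly stated, so heating comes before titration.

yes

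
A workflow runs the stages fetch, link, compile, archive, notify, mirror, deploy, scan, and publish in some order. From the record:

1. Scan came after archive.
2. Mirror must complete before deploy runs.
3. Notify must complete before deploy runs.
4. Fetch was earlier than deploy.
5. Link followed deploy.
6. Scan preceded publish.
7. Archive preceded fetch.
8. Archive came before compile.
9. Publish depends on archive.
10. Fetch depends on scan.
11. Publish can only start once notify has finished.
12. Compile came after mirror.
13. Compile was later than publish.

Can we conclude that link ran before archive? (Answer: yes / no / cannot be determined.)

no

Tracing the constraints gives archive → fetch → deploy → link, so archive must come before link.
That means link cannot be before archive.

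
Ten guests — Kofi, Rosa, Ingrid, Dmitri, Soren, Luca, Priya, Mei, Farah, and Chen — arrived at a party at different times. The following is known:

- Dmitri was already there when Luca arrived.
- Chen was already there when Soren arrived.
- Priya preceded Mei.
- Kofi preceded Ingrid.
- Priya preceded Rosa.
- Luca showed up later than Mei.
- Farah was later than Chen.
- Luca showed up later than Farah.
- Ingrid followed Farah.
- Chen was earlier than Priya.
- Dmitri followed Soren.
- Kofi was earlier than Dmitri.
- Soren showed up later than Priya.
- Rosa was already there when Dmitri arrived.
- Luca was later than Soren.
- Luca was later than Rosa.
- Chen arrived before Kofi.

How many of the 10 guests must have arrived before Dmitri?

5

Directly stated before Dmitri: Kofi, Rosa, and Soren.
Chen reaches Dmitri via Chen → Soren → Dmitri.
Priya reaches Dmitri via Priya → Rosa → Dmitri.
No chain forces Farah (or any of the others) ahead of Dmitri.
That's Chen, Kofi, Priya, Rosa, and Soren — 5 in all.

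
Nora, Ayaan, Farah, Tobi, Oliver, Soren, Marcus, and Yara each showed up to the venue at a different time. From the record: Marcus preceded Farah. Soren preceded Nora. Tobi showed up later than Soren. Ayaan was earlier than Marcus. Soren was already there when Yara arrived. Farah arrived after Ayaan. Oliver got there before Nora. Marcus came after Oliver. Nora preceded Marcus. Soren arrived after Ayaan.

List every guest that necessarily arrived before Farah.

Directly stated before Farah: Ayaan and Marcus.
Nora reaches Farah via Nora → Marcus → Farah.
Oliver reaches Farah via Oliver → Marcus → Farah.
Soren reaches Farah via Soren → Nora → Marcus → Farah.
No chain forces Yara (or any of the others) ahead of Farah.

Ayaan, Marcus, Nora, Oliver, Soren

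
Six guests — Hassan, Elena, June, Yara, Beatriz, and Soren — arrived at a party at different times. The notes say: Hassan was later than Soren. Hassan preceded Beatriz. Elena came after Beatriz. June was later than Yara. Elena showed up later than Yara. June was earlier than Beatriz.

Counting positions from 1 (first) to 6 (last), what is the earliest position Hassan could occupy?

2

Soren must come before Hassan — 1 forced predecessor.
Nothing else is forced ahead of Hassan, so their earliest slot is position 1 + 1 = 2.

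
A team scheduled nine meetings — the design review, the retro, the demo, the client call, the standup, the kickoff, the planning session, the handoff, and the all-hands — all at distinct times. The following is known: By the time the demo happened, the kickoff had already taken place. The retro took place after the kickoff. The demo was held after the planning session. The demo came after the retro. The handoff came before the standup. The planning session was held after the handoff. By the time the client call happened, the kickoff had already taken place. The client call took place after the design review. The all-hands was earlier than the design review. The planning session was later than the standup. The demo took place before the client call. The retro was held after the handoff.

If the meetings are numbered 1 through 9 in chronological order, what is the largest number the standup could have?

The standup must come before the client call, the demo, and the planning session — 3 meetings forced after it.
Everything else can be placed before the standup in some valid order, so the standup can sit as late as position 9 − 3 = 6.

6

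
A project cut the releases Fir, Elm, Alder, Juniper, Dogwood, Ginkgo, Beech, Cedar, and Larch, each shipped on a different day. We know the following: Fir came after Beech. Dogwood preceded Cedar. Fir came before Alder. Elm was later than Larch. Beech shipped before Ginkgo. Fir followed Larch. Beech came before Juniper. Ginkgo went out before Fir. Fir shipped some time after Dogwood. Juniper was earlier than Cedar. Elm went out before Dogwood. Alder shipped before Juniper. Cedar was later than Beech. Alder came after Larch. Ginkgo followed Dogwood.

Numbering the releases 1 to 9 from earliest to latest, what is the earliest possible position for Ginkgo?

Beech, Dogwood, Elm, and Larch must all come before Ginkgo — 4 forced predecessors.
Nothing else is forced ahead of Ginkgo, so its earliest slot is position 4 + 1 = 5.

5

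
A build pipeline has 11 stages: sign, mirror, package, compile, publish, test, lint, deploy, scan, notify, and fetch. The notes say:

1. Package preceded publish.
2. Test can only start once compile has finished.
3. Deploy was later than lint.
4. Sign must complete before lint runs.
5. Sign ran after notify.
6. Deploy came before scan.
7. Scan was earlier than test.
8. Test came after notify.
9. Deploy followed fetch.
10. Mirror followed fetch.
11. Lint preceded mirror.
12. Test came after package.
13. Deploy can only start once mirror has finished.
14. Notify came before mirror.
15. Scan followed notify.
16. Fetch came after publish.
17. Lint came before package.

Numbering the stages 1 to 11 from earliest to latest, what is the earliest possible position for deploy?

8

Fetch, lint, mirror, notify, package, publish, and sign must all come before deploy — 7 forced predecessors.
Nothing else is forced ahead of deploy, so its earliest slot is position 7 + 1 = 8.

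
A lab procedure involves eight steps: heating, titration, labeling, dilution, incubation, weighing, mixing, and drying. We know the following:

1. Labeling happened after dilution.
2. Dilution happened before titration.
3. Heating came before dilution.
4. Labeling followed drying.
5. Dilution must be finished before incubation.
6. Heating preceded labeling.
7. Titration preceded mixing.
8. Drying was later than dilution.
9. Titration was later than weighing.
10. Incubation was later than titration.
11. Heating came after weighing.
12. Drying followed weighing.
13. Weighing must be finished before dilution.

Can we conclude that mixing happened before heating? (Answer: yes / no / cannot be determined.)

no

Tracing the constraints gives heating → dilution → titration → mixing, so heating must come before mixing.
That means mixing cannot be before heating.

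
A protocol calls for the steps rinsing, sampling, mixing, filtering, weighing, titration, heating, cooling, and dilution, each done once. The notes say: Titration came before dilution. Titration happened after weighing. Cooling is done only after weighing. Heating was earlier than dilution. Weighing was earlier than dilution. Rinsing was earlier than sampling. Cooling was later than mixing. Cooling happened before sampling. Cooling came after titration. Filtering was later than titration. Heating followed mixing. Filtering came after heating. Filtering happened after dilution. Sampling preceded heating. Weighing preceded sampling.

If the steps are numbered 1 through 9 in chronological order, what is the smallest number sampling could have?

Cooling, mixing, rinsing, titration, and weighing must all come before sampling — 5 forced predecessors.
Nothing else is forced ahead of sampling, so its earliest slot is position 5 + 1 = 6.

6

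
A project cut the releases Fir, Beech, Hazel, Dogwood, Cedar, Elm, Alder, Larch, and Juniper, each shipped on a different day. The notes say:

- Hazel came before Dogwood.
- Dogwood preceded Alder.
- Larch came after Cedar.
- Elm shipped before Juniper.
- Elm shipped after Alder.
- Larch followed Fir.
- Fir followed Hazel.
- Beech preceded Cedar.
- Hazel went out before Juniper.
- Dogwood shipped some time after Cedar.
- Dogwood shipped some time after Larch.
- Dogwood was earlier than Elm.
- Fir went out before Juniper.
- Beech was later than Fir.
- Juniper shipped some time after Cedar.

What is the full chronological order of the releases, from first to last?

Hazel, Fir, Beech, Cedar, Larch, Dogwood, Alder, Elm, Juniper

The constraints fix every adjacent pair, so only one ordering works:
Hazel → Fir → Beech → Cedar → Larch → Dogwood → Alder → Elm → Juniper.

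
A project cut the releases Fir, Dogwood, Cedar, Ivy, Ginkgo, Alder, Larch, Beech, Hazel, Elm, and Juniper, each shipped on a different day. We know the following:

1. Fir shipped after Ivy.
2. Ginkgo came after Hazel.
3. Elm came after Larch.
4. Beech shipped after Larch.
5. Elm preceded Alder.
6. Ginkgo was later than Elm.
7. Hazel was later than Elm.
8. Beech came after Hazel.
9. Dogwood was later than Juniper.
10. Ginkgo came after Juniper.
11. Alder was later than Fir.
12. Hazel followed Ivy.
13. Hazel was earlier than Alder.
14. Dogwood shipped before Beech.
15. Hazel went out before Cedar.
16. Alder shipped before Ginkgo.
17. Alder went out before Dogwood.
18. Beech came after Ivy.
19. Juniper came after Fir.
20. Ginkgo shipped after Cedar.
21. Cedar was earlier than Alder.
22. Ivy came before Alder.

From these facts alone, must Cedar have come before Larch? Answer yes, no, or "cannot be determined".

Tracing the constraints gives Larch → Elm → Hazel → Cedar, so Larch must come before Cedar.
That means Cedar cannot be before Larch.

no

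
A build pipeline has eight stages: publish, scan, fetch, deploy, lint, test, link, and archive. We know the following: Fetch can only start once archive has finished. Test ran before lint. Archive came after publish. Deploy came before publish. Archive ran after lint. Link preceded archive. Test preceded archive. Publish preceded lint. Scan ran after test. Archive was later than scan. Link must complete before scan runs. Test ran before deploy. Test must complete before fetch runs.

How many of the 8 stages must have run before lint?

Directly stated before lint: publish and test.
Deploy reaches lint via deploy → publish → lint.
No chain forces link (or any of the others) ahead of lint.
That's deploy, publish, and test — 3 in all.

3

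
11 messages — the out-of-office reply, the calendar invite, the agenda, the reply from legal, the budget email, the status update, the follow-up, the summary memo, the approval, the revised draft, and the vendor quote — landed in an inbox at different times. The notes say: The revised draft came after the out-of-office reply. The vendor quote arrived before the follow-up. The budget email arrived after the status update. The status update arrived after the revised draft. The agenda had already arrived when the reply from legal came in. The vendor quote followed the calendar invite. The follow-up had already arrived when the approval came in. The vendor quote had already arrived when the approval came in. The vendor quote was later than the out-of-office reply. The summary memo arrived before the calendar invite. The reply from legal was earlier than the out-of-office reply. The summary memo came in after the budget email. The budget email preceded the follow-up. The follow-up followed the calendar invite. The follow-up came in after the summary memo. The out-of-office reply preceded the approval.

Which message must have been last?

Every other message has a chain of constraints placing it before the approval, so the approval is last.

the approval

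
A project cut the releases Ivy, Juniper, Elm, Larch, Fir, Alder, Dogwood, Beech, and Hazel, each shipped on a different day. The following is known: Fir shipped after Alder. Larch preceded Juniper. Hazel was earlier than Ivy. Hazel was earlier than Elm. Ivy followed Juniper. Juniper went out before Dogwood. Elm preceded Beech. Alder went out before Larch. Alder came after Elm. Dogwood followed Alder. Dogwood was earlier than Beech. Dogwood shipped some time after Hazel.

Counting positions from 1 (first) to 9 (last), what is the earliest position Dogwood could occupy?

Alder, Elm, Hazel, Juniper, and Larch must all come before Dogwood — 5 forced predecessors.
Nothing else is forced ahead of Dogwood, so its earliest slot is position 5 + 1 = 6.

6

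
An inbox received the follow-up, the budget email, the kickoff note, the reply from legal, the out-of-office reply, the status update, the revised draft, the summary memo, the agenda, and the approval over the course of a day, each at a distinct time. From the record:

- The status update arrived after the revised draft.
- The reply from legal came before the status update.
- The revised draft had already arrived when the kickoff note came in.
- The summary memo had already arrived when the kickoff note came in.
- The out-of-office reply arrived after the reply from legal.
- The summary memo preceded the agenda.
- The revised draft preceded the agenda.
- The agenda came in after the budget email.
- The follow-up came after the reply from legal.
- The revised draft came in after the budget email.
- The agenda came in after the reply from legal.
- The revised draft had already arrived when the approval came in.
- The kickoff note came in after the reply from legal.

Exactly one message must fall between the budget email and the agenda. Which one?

the revised draft

Tracing the constraints gives the budget email → the revised draft → the agenda, so the revised draft sits after the budget email and before the agenda.
No other message is forced both after the budget email and before the agenda.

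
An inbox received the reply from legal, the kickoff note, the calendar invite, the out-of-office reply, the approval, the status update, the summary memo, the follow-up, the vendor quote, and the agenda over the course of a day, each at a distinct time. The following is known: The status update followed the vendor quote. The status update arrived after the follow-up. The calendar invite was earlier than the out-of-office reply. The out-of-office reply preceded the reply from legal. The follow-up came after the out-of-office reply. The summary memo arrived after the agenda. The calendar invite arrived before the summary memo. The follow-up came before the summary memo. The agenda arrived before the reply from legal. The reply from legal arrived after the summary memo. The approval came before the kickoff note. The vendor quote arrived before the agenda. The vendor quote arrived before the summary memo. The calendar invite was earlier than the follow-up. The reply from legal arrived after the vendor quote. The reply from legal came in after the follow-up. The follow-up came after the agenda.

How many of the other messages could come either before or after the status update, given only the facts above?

4

Forced before the status update: the agenda, the calendar invite, the follow-up, the out-of-office reply, and the vendor quote.
That leaves the approval, the kickoff note, the reply from legal, and the summary memo with no forced order relative to the status update — 4.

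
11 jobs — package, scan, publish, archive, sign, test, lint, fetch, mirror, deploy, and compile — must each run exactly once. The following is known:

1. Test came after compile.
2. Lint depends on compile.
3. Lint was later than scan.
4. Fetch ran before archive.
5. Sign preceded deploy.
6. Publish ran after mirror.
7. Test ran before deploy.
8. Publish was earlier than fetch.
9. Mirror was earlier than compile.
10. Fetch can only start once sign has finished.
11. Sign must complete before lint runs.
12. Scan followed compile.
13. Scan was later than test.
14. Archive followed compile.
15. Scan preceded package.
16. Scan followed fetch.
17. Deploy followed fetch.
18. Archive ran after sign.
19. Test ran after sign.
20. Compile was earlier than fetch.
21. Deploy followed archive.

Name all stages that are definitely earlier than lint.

Directly stated before lint: compile, scan, and sign.
Fetch reaches lint via fetch → scan → lint.
Mirror reaches lint via mirror → compile → lint.
Publish reaches lint via publish → fetch → scan → lint.
Likewise test reaches lint by chaining the stated constraints.
No chain forces package (or any of the others) ahead of lint.

compile, fetch, mirror, publish, scan, sign, test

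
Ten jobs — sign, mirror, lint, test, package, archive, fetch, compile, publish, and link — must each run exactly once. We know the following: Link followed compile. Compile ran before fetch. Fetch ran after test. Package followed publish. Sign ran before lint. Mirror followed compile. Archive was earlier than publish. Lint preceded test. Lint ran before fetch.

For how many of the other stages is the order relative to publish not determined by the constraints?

7

Forced before publish: archive; forced after publish: package.
That leaves compile, fetch, link, lint, mirror, sign, and test with no forced order relative to publish — 7.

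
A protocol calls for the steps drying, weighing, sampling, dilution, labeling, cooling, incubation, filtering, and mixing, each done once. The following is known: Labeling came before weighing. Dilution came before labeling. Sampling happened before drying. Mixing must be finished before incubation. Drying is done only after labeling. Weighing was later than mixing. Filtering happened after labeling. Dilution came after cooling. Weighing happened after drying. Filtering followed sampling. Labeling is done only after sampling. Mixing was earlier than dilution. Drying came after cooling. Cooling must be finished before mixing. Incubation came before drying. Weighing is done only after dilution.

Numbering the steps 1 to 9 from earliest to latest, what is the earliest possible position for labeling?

5

Cooling, dilution, mixing, and sampling must all come before labeling — 4 forced predecessors.
Nothing else is forced ahead of labeling, so its earliest slot is position 4 + 1 = 5.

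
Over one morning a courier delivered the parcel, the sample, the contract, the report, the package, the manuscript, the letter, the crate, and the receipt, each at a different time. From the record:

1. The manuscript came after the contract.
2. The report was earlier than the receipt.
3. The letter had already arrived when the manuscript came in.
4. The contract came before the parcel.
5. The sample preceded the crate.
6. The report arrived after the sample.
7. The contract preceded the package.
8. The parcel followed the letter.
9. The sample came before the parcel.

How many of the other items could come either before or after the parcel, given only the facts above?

Forced before the parcel: the contract, the letter, and the sample.
That leaves the crate, the manuscript, the package, the receipt, and the report with no forced order relative to the parcel — 5.

5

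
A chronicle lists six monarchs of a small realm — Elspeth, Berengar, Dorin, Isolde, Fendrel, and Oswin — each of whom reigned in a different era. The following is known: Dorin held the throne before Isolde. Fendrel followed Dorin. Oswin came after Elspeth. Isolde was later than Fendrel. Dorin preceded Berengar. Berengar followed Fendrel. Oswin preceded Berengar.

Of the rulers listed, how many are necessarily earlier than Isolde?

Directly stated before Isolde: Dorin and Fendrel.
No chain forces Elspeth (or any of the others) ahead of Isolde.
That's Dorin and Fendrel — 2 in all.

2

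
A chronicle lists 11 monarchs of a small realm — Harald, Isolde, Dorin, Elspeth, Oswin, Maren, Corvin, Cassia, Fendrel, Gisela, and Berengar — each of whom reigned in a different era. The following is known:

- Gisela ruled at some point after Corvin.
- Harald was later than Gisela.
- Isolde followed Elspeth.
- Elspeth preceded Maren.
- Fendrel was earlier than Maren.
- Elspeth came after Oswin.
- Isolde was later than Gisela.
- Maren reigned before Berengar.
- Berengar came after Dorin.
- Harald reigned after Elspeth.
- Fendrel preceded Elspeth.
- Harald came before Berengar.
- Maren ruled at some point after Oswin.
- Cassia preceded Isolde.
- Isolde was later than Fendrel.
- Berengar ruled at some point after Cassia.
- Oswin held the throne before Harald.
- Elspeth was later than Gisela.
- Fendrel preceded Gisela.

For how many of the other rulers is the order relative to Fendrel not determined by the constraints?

Forced after Fendrel: Berengar, Elspeth, Gisela, Harald, Isolde, and Maren.
That leaves Cassia, Corvin, Dorin, and Oswin with no forced order relative to Fendrel — 4.

4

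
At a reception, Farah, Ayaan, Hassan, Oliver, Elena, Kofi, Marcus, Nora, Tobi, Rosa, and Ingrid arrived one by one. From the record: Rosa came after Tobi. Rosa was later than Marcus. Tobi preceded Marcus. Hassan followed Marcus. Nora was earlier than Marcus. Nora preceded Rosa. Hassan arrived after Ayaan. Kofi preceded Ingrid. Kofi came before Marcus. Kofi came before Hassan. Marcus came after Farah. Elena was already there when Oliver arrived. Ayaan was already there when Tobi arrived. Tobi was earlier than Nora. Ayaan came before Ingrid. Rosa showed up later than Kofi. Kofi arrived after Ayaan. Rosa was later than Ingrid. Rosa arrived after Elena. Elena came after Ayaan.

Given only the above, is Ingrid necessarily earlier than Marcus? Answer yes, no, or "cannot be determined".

cannot be determined

No chain of stated constraints runs from Ingrid to Marcus, and none runs from Marcus to Ingrid either.
So the relative order of Ingrid and Marcus is not fixed by the given facts.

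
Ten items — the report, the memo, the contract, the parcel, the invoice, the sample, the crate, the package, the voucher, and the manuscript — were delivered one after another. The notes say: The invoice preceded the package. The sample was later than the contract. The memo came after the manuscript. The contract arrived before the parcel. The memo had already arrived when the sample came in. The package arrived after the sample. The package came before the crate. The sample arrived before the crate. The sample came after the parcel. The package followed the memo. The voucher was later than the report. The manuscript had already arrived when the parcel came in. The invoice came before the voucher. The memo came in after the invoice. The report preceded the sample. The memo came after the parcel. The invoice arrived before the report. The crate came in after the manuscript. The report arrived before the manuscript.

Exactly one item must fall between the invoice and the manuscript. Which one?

the report

Tracing the constraints gives the invoice → the report → the manuscript, so the report sits after the invoice and before the manuscript.
No other item is forced both after the invoice and before the manuscript.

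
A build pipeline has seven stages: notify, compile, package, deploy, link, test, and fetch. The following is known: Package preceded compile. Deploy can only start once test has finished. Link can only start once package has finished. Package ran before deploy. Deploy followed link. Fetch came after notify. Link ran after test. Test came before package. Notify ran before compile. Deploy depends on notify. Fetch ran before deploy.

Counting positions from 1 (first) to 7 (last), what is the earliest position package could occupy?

Test must come before package — 1 forced predecessor.
Nothing else is forced ahead of package, so its earliest slot is position 1 + 1 = 2.

2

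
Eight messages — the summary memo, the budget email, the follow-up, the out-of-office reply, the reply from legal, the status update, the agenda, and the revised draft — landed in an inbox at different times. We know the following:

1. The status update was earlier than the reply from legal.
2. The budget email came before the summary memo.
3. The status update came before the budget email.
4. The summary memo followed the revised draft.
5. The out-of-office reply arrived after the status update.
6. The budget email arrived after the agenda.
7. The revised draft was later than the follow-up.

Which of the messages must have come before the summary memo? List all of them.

Directly stated before the summary memo: the budget email and the revised draft.
The agenda reaches the summary memo via the agenda → the budget email → the summary memo.
The follow-up reaches the summary memo via the follow-up → the revised draft → the summary memo.
The status update reaches the summary memo via the status update → the budget email → the summary memo.
No chain forces the out-of-office reply (or any of the others) ahead of the summary memo.

the agenda, the budget email, the follow-up, the revised draft, the status update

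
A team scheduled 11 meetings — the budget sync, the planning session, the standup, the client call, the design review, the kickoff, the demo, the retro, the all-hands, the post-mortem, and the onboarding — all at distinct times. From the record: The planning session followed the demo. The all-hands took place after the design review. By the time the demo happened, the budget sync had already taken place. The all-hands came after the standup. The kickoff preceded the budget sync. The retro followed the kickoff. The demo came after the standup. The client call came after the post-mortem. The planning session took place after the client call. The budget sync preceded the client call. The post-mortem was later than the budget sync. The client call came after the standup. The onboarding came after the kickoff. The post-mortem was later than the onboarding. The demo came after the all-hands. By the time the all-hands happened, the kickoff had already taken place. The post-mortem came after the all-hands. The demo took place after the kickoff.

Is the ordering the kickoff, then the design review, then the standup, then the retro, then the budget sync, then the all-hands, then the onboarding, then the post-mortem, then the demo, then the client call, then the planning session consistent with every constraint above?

Check each stated constraint against the proposed order — e.g. the standup is ahead of the client call; the kickoff is ahead of the demo. Every pair is in the required order; nothing is violated.

yes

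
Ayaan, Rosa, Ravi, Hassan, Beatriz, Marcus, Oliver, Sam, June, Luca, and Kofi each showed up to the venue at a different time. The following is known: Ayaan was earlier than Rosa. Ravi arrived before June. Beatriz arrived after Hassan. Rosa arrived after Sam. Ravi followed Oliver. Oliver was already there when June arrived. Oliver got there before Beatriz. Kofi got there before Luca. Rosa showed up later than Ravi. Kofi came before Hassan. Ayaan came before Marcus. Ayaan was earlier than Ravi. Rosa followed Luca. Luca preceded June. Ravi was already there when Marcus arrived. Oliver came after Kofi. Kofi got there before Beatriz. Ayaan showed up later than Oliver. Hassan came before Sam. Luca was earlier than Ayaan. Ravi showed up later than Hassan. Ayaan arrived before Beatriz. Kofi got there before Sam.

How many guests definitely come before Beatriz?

Directly stated before Beatriz: Ayaan, Hassan, Kofi, and Oliver.
Luca reaches Beatriz via Luca → Ayaan → Beatriz.
That's Ayaan, Hassan, Kofi, Luca, and Oliver — 5 in all.

5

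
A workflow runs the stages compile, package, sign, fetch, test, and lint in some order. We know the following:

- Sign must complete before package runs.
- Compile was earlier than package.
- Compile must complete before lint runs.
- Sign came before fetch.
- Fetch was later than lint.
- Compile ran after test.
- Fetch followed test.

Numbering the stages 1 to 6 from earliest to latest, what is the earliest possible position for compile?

2

Test must come before compile — 1 forced predecessor.
Nothing else is forced ahead of compile, so its earliest slot is position 1 + 1 = 2.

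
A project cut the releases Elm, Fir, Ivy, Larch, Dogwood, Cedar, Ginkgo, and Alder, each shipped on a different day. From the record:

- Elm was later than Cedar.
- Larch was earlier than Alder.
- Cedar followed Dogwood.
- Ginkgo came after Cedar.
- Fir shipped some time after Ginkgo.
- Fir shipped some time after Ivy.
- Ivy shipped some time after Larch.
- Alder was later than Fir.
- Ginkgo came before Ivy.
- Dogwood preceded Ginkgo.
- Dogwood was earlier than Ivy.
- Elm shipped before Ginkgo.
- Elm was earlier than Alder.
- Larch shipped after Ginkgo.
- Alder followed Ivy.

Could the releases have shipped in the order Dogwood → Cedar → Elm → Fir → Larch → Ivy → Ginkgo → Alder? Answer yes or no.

no

The constraints require Ginkgo before Fir, but in the proposed sequence Fir appears ahead of Ginkgo. That one violation is enough.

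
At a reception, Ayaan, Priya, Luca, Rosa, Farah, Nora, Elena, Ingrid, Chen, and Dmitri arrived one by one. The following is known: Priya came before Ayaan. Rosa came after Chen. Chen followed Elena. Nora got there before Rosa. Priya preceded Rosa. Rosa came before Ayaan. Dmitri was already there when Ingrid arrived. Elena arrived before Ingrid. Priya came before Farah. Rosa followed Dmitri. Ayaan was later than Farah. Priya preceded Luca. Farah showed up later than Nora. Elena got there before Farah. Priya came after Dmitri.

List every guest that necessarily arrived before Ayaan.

Chen, Dmitri, Elena, Farah, Nora, Priya, Rosa

Directly stated before Ayaan: Farah, Priya, and Rosa.
Chen reaches Ayaan via Chen → Rosa → Ayaan.
Dmitri reaches Ayaan via Dmitri → Rosa → Ayaan.
Elena reaches Ayaan via Elena → Farah → Ayaan.
Likewise Nora reaches Ayaan by chaining the stated constraints.
No chain forces Ingrid (or any of the others) ahead of Ayaan.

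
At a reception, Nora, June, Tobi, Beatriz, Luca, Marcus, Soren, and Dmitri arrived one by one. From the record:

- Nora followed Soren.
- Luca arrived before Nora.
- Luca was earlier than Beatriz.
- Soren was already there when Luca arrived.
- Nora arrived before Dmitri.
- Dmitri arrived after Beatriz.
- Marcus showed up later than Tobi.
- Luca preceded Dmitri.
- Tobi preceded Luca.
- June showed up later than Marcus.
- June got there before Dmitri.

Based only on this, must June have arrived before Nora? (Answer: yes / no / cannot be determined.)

cannot be determined

No chain of stated constraints runs from June to Nora, and none runs from Nora to June either.
So the relative order of June and Nora is not fixed by the given facts.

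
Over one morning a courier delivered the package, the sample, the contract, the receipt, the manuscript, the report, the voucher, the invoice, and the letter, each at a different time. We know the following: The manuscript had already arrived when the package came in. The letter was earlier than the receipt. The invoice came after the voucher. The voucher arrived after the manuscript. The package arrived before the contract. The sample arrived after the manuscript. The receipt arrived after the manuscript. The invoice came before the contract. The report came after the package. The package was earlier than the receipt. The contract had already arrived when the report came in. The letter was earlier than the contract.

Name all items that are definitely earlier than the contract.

the invoice, the letter, the manuscript, the package, the voucher

Directly stated before the contract: the invoice, the letter, and the package.
The manuscript reaches the contract via the manuscript → the package → the contract.
The voucher reaches the contract via the voucher → the invoice → the contract.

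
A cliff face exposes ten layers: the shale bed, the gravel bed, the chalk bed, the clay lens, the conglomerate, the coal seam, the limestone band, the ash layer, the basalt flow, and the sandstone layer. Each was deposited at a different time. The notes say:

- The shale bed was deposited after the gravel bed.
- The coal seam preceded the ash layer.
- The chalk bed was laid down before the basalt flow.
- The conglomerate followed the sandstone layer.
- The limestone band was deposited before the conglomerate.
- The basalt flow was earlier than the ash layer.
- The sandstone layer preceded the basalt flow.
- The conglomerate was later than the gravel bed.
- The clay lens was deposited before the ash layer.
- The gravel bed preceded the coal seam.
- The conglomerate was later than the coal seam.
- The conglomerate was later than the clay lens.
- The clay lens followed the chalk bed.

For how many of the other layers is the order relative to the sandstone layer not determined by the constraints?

Forced after the sandstone layer: the ash layer, the basalt flow, and the conglomerate.
That leaves the chalk bed, the clay lens, the coal seam, the gravel bed, the limestone band, and the shale bed with no forced order relative to the sandstone layer — 6.

6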